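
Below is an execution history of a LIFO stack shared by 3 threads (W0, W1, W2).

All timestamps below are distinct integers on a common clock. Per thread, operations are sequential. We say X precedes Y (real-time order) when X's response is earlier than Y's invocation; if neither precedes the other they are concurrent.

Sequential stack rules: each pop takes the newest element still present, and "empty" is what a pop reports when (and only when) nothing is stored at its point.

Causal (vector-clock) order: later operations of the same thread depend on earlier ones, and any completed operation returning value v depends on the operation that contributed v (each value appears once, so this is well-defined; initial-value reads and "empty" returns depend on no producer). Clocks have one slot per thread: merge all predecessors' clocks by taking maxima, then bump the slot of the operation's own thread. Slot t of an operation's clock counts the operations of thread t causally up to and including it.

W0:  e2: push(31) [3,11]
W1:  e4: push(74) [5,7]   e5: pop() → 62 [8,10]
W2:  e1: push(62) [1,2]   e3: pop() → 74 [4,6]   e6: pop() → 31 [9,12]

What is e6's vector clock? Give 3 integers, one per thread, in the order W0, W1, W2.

(1, 1, 3)

root op e1, invoked 1: fresh clock plus W2's own tick → (0, 0, 1)
root op e4, invoked 5: fresh clock plus W1's own tick → (0, 1, 0)
root op e2, invoked 3: fresh clock plus W0's own tick → (1, 0, 0)
VC(e3, invoked at 4): max of VC(e1)=(0, 0, 1), VC(e4)=(0, 1, 0), then +1 on thread W2 → (0, 1, 2)
VC(e5, invoked at 8): max of VC(e1)=(0, 0, 1), VC(e4)=(0, 1, 0), then +1 on thread W1 → (0, 2, 1)
VC(e6, invoked at 9): max of VC(e2)=(1, 0, 0), VC(e3)=(0, 1, 2), then +1 on thread W2 → (1, 1, 3)
target: VC(e6) = (1, 1, 3)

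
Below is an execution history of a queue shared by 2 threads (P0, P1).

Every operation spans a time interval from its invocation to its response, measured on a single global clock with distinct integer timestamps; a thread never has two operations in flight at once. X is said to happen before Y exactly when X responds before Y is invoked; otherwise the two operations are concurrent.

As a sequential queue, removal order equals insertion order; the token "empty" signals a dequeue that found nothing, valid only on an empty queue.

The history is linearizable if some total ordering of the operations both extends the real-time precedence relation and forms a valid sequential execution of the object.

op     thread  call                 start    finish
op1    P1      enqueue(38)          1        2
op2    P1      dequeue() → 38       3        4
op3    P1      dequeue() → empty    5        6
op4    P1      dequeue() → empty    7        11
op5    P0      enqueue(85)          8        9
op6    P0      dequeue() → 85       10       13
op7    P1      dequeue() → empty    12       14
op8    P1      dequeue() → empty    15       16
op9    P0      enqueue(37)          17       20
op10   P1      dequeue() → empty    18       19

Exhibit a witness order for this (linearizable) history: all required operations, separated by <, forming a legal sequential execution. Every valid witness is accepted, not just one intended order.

op1 < op2 < op3 < op4 < op5 < op6 < op7 < op8 < op10 < op9

1. op1 enqueue(38), leaving queue <38>
2. op2 dequeue() → 38, leaving queue <>
3. op3 dequeue() → empty, leaving queue <>
4. op4 dequeue() → empty, leaving queue <>
5. op5 enqueue(85), leaving queue <85>
6. op6 dequeue() → 85, leaving queue <>
7. op7 dequeue() → empty, leaving queue <>
8. op8 dequeue() → empty, leaving queue <>
9. op10 dequeue() → empty, leaving queue <>
10. op9 enqueue(37), leaving queue <37>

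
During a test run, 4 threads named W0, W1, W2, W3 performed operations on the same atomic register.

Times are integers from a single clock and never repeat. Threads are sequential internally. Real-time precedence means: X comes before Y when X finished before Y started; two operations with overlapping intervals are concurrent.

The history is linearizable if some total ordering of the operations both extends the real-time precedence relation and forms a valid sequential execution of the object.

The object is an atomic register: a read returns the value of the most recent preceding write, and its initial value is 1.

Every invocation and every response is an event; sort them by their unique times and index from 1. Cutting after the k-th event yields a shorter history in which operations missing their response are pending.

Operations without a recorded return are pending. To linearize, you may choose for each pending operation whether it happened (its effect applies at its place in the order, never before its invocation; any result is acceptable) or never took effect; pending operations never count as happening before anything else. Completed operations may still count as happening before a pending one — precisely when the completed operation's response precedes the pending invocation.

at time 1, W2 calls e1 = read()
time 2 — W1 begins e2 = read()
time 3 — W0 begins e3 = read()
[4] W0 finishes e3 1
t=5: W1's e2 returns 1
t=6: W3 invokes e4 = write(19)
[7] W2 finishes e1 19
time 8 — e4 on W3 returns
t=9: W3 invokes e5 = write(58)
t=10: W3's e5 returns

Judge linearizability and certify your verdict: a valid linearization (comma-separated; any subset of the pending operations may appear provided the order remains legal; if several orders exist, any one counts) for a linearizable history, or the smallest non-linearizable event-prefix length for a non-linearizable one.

1. e2 read() → 1, leaving value 1
2. e3 read() → 1, leaving value 1
3. e4 write(19), leaving value 19
4. e1 read() → 19, leaving value 19
5. e5 write(58), leaving value 58

linearizable — witness: e2, e3, e4, e1, e5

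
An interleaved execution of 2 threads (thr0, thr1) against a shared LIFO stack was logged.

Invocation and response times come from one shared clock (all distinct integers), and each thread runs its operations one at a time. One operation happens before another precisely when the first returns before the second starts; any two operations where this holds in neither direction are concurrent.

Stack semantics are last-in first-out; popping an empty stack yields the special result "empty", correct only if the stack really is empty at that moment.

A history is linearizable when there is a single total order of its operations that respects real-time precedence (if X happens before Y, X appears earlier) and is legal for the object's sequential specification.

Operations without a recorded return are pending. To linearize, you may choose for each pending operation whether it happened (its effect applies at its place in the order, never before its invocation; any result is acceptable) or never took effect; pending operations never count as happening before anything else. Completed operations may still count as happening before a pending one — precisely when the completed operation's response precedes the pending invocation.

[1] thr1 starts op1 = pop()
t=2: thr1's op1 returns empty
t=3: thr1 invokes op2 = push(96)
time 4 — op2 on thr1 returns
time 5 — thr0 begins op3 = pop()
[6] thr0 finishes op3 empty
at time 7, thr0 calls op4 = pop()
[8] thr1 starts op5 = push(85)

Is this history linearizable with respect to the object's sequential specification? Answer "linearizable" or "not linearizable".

not linearizable

prefix check: 1..5 passes, 1..6 fails once op3's time-6 response joins
exactly one order of the 3 completed ops respects real time; the LIFO stack replay fails
one such order, op1, op2, op3, breaks at step 3 where op3 pop() → empty is illegal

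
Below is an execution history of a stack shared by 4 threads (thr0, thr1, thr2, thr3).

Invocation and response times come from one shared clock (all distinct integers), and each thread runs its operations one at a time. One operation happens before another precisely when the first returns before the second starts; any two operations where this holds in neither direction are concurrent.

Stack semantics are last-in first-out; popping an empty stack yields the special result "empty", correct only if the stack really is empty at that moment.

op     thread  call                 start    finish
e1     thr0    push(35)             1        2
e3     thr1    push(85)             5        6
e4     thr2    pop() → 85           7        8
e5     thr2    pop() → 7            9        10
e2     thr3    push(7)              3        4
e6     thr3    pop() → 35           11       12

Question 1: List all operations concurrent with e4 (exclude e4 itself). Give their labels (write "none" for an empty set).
overlap test against e4 [7,8]: concurrent iff the interval meets 7..8
e1 [1,2]: before
e2 [3,4]: before
e3 [5,6]: before
e5 [9,10]: after
e6 [11,12]: after

none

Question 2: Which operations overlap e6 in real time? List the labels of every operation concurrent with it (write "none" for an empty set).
e6 runs from 11 to 12; window-overlapping ops are concurrent
e1 [1,2]: before
e2 [3,4]: before
e3 [5,6]: before
e4 [7,8]: before
e5 [9,10]: before

none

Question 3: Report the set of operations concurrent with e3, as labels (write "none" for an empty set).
e3 spans [5,6]; an op avoiding the whole window 5..6 is ordered, any other is concurrent
e1 [1,2]: before
e2 [3,4]: before
e4 [7,8]: after
e5 [9,10]: after
e6 [11,12]: after

none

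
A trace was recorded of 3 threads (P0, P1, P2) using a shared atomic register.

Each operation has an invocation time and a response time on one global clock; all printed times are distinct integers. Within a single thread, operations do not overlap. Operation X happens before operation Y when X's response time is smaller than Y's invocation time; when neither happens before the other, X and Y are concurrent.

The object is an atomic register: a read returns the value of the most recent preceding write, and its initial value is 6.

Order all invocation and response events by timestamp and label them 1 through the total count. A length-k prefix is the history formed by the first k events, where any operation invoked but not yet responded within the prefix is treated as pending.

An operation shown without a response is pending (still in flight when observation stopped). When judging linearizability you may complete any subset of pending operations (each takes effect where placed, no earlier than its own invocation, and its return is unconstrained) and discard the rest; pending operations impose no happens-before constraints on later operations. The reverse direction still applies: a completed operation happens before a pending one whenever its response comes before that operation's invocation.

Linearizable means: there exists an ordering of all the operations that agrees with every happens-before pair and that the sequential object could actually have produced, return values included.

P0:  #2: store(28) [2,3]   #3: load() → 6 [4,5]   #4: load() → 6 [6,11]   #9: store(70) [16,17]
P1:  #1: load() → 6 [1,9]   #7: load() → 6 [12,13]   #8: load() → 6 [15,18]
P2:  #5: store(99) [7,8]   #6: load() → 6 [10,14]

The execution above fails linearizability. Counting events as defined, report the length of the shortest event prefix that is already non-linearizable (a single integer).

events 1..4 are linearizable; a witness order is #1, #2:
step 1: #1 load() (pending, included) — value 6
step 2: #2 store(28) — value 28
adding event 5 (#3 responds at 5) leaves no legal real-time order
include/drop combinations of the 1 pending operation (#1) were all tried; none helps
for example #2, #3 (pending dropped) fails at step 2: #3 load() → 6 is not legal there

5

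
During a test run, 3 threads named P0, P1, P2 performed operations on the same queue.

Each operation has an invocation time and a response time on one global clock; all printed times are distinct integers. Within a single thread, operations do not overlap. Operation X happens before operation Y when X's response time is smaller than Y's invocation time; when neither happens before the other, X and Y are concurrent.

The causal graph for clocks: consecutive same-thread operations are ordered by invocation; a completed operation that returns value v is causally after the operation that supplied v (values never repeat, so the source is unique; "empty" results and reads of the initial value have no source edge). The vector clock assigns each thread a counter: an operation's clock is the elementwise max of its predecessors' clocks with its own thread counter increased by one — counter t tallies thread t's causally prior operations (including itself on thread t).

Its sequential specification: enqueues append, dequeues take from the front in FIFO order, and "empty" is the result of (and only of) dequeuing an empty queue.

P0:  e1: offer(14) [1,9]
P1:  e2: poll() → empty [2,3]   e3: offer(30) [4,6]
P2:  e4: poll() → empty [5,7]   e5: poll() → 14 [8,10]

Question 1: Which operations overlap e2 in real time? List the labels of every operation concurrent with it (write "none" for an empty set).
Answer: e1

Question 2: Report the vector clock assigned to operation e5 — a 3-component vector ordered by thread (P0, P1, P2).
Answer: (1, 0, 2)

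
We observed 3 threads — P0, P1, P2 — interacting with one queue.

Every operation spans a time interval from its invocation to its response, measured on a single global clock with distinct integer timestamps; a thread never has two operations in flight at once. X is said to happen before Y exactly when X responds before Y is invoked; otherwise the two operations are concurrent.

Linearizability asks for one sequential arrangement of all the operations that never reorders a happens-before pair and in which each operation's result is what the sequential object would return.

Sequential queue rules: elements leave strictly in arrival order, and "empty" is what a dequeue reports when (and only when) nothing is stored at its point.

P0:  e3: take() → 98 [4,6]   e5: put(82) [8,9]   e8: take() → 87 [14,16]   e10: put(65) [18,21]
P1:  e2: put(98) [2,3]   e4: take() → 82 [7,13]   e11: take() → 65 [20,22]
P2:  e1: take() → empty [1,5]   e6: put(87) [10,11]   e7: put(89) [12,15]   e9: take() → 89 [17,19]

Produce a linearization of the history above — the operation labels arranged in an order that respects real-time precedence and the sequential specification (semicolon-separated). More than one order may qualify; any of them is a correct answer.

step 1: e1 take() → empty — queue <>
step 2: e2 put(98) — queue <98>
step 3: e3 take() → 98 — queue <>
step 4: e5 put(82) — queue <82>
step 5: e4 take() → 82 — queue <>
step 6: e6 put(87) — queue <87>
step 7: e7 put(89) — queue <87,89>
step 8: e8 take() → 87 — queue <89>
step 9: e9 take() → 89 — queue <>
step 10: e10 put(65) — queue <65>
step 11: e11 take() → 65 — queue <>

e1; e2; e3; e5; e4; e6; e7; e8; e9; e10; e11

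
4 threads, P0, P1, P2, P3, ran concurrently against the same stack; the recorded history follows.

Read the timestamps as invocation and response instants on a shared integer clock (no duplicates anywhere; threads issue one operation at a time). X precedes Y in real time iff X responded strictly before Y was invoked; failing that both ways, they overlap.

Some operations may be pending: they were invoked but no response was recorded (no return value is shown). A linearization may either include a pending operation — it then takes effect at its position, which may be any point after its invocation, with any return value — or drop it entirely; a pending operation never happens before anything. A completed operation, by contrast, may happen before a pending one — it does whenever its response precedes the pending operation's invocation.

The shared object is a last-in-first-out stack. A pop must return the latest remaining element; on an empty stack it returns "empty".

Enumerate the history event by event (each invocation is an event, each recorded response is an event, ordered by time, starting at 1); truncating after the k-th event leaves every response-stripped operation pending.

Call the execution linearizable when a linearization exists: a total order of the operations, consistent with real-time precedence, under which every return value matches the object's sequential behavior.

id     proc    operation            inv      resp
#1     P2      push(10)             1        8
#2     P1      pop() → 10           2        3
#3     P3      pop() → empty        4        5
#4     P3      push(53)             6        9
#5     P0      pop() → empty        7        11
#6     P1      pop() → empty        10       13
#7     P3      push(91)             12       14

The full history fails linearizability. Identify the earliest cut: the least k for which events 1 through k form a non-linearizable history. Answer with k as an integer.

13

a valid linearization of events 1..12 exists, for instance #1, #2, #3, #4, #6, #5:
step 1: #1 push(10) — stack <10>
step 2: #2 pop() → 10 — stack <>
step 3: #3 pop() → empty — stack <>
step 4: #4 push(53) — stack <53>
step 5: #6 pop() (pending, included) — stack <>
step 6: #5 pop() → empty — stack <>
include event 13 — #6 responding at 13 — and every candidate order breaks
no escape via the 1 pending operation (#7): every completion choice fails
sample order #1, #2, #3, #4, #5, #6 (pending dropped) stalls at step 5 — #5 pop() → empty has no legal effect
sample order #1, #2, #3, #4, #6, #5 (pending dropped) stalls at step 5 — #6 pop() → empty has no legal effect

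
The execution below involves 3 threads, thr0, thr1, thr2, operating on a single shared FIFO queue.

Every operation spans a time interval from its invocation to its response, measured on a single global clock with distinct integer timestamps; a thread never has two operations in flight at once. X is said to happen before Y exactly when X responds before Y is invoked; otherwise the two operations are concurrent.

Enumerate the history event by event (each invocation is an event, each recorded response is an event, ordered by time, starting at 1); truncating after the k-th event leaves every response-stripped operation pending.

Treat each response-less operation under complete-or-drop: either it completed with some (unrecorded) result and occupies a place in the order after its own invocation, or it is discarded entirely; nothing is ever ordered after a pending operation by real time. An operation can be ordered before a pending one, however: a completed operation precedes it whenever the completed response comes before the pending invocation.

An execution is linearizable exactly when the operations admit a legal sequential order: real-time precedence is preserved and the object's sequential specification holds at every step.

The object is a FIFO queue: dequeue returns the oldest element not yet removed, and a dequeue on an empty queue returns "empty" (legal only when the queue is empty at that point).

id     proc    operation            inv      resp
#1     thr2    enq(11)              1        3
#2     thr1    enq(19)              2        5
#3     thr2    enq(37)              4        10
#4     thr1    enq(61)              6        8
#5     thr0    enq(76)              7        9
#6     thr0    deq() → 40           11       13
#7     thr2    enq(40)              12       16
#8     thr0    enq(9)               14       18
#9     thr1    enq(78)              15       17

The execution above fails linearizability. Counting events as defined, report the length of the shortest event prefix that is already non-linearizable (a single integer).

one valid order for events 1..12 is #1, #2, #3, #4, #5:
after step 1 (#1 enq(11)): queue <11>
after step 2 (#2 enq(19)): queue <11,19>
after step 3 (#3 enq(37)): queue <11,19,37>
after step 4 (#4 enq(61)): queue <11,19,37,61>
after step 5 (#5 enq(76)): queue <11,19,37,61,76>
with event 13 included (#6 responding at time 13), all real-time-consistent orders fail
including or dropping the 1 pending operation (#7) in any combination fails
one such order, #1, #2, #3, #4, #5, #6 (pending dropped), breaks at step 6 where #6 deq() → 40 is illegal
one such order, #1, #2, #3, #5, #4, #6 (pending dropped), breaks at step 6 where #6 deq() → 40 is illegal

13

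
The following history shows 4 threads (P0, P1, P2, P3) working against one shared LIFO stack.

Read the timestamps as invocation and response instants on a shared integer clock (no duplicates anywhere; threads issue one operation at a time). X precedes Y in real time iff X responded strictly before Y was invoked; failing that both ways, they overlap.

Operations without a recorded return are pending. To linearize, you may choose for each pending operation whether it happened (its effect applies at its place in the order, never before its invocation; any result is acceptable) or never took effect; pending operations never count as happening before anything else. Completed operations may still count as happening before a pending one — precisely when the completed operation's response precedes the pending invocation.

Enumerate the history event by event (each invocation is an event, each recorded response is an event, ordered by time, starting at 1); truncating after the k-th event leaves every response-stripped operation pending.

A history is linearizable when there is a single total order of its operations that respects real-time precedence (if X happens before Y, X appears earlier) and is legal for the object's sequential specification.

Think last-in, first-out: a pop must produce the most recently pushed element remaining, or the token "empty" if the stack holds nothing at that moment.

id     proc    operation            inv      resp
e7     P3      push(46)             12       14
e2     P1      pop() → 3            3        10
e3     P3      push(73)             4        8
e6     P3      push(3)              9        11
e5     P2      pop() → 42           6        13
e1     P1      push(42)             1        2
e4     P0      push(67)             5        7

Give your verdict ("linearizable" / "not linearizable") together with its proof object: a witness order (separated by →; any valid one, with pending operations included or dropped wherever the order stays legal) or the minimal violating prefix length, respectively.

linearizable — witness: e1 → e5 → e3 → e4 → e6 → e2 → e7

1. e1 push(42), leaving stack <42>
2. e5 pop() → 42, leaving stack <>
3. e3 push(73), leaving stack <73>
4. e4 push(67), leaving stack <73,67>
5. e6 push(3), leaving stack <73,67,3>
6. e2 pop() → 3, leaving stack <73,67>
7. e7 push(46), leaving stack <73,67,46>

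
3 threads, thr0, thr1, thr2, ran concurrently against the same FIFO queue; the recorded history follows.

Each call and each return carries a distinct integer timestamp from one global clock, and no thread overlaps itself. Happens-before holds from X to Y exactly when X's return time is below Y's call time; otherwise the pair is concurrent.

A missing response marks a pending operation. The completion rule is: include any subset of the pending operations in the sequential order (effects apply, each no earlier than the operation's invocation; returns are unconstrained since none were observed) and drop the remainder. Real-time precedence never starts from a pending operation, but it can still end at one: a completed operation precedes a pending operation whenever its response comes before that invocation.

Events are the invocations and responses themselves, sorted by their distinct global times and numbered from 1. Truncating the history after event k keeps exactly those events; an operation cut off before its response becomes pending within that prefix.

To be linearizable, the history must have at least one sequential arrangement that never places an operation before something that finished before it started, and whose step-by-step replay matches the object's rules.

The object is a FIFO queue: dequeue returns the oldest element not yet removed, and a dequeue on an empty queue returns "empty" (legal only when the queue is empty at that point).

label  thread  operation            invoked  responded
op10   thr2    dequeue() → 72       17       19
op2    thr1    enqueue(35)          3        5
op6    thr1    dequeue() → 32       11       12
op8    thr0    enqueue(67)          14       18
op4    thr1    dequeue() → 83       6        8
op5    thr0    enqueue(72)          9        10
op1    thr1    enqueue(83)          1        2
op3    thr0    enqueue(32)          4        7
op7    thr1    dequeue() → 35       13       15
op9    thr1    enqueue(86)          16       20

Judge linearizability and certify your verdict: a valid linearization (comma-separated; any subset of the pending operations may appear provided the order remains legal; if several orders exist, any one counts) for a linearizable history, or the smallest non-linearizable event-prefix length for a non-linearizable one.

step 1: op1 enqueue(83) — queue <83>
step 2: op3 enqueue(32) — queue <83,32>
step 3: op2 enqueue(35) — queue <83,32,35>
step 4: op4 dequeue() → 83 — queue <32,35>
step 5: op5 enqueue(72) — queue <32,35,72>
step 6: op6 dequeue() → 32 — queue <35,72>
step 7: op7 dequeue() → 35 — queue <72>
step 8: op8 enqueue(67) — queue <72,67>
step 9: op9 enqueue(86) — queue <72,67,86>
step 10: op10 dequeue() → 72 — queue <67,86>

linearizable — witness: op1, op3, op2, op4, op5, op6, op7, op8, op9, op10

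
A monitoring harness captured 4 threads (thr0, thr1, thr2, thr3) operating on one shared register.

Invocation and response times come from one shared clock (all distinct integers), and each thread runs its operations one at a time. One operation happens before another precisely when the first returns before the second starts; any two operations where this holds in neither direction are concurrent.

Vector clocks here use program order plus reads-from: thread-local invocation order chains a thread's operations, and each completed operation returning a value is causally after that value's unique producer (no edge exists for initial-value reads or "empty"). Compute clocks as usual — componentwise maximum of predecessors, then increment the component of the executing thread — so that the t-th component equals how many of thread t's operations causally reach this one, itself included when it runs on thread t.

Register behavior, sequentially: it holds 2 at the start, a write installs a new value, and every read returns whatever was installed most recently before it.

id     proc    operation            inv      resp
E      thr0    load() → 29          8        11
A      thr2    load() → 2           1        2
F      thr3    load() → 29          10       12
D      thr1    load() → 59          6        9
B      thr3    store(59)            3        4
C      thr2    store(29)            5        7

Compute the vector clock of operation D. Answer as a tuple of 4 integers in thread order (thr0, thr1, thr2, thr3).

(0, 1, 0, 1)

root op B, invoked 3: fresh clock plus thr3's own tick → (0, 0, 0, 1)
root op A, invoked 1: fresh clock plus thr2's own tick → (0, 0, 1, 0)
from VC(A)=(0, 0, 1, 0), C (invoked 5) maxes components and bumps thr2 → (0, 0, 2, 0)
from VC(B)=(0, 0, 0, 1), D (invoked 6) maxes components and bumps thr1 → (0, 1, 0, 1)
from VC(C)=(0, 0, 2, 0), E (invoked 8) maxes components and bumps thr0 → (1, 0, 2, 0)
from VC(B)=(0, 0, 0, 1), VC(C)=(0, 0, 2, 0), F (invoked 10) maxes components and bumps thr3 → (0, 0, 2, 2)
target: VC(D) = (0, 1, 0, 1)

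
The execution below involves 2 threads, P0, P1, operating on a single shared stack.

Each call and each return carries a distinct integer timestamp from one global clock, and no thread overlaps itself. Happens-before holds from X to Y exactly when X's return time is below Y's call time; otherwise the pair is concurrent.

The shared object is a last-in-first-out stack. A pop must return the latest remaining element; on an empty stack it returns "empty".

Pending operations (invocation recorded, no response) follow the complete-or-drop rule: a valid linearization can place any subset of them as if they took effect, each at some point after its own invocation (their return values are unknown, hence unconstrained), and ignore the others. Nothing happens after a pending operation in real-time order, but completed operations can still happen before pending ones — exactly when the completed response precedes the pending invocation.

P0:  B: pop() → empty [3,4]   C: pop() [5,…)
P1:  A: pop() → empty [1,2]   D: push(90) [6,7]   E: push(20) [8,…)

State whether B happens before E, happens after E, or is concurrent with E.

before

B spans [3,4], E spans [8,…)
resp(B)=4 < inv(E)=8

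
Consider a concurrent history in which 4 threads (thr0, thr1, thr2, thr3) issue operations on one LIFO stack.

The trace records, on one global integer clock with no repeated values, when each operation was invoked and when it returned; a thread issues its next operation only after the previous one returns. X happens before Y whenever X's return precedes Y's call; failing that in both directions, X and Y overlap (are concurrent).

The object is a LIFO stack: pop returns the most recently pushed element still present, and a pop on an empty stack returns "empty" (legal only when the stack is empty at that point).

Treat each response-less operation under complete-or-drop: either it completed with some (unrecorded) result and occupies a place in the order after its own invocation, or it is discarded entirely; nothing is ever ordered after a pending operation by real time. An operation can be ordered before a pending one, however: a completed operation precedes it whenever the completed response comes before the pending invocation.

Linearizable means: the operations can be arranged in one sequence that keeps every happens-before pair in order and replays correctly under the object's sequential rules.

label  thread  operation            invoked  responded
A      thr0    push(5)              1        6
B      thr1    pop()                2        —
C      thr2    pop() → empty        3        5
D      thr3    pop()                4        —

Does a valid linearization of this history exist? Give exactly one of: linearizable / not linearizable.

linearizable

witness order: A, B, C
step 1: A push(5) — stack <5>
step 2: B pop() (pending, included) — stack <>
step 3: C pop() → empty — stack <>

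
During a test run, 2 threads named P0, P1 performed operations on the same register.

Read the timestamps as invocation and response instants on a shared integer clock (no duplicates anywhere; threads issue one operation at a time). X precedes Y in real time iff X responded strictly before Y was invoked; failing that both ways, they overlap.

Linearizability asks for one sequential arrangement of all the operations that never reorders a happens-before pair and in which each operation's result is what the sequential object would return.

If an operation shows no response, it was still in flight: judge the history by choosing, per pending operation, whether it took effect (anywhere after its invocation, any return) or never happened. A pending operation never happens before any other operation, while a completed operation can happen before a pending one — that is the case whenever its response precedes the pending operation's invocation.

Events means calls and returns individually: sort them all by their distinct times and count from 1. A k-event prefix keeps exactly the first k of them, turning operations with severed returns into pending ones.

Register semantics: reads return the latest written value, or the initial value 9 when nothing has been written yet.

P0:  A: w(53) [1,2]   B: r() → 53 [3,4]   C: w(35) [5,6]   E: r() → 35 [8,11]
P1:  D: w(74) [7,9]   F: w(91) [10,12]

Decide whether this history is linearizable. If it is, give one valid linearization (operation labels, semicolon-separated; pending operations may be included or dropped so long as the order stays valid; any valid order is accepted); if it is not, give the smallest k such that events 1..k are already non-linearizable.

linearizable — witness: A; B; C; E; D; F

after step 1 (A w(53)): value 53
after step 2 (B r() → 53): value 53
after step 3 (C w(35)): value 35
after step 4 (E r() → 35): value 35
after step 5 (D w(74)): value 74
after step 6 (F w(91)): value 91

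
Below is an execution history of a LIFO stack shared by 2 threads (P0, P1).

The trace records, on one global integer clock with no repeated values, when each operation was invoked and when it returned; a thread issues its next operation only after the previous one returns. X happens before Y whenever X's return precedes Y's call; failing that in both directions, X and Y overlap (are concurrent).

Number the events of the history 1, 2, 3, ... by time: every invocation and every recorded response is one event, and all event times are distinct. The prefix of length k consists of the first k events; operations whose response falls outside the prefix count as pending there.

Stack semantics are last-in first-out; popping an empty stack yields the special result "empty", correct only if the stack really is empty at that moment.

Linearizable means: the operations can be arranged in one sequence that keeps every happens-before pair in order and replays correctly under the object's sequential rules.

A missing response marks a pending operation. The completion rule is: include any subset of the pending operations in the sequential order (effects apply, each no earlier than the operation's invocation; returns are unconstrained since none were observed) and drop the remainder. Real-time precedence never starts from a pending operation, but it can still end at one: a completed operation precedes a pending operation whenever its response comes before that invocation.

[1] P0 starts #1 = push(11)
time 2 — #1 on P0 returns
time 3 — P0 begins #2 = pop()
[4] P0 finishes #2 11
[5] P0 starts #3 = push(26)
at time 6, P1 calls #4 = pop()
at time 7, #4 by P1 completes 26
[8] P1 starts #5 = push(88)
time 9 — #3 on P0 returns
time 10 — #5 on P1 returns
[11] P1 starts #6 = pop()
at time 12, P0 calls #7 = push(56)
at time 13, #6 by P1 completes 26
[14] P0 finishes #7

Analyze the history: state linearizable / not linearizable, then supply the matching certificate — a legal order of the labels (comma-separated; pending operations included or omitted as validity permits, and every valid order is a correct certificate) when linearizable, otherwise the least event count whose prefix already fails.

events 1..12 are fine; event 13 — the response of #6 at time 13 — makes the prefix non-linearizable
3 orders of the 6 completed LIFO stack ops respect real time; none is legal
no completion choice of the 1 pending operation (#7) rescues it — every subset was tried
take #1, #2, #3, #4, #5, #6 (pending dropped): step 6 already fails, because #6 pop() → 26 cannot occur there
take #1, #2, #4, #3, #5, #6 (pending dropped): step 3 already fails, because #4 pop() → 26 cannot occur there

not linearizable — minimal violating prefix: 13 events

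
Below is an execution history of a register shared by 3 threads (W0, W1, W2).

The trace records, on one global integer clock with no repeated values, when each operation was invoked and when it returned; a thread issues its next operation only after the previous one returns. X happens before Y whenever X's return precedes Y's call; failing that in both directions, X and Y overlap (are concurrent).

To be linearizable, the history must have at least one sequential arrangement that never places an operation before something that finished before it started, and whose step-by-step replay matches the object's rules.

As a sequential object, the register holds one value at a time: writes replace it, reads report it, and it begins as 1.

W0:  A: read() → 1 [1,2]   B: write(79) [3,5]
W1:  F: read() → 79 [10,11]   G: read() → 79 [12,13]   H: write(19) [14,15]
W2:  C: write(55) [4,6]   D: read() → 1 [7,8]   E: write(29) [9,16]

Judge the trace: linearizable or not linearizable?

not linearizable

cut after 7 events: linearizable; cut after 8 events (D responds, time 8): not linearizable
2 orders of the 4 completed register ops respect real time; none is legal
one such order, A, B, C, D, breaks at step 4 where D read() → 1 is illegal
one such order, A, C, B, D, breaks at step 4 where D read() → 1 is illegal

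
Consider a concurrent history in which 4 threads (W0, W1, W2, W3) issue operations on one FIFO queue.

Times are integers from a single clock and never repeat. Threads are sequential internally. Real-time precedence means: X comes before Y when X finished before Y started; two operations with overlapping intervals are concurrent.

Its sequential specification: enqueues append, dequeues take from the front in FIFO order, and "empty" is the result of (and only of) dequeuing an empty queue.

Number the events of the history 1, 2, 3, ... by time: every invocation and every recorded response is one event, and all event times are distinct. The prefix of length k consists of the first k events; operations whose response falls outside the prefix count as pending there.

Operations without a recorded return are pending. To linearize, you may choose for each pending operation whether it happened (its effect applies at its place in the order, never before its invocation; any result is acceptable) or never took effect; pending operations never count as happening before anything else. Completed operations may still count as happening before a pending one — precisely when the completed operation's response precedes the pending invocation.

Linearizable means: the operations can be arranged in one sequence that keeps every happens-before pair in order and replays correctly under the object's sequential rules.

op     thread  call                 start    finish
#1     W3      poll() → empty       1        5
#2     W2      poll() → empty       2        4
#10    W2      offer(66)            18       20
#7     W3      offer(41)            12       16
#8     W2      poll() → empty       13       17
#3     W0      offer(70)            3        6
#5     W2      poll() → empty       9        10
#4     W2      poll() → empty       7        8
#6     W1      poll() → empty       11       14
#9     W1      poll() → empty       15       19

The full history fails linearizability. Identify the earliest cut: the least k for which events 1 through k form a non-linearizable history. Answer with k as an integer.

one valid order for events 1..7 is #1, #2, #3:
step 1: #1 poll() → empty — queue <>
step 2: #2 poll() → empty — queue <>
step 3: #3 offer(70) — queue <70>
event 8 — #4's response, time 8 — after it, nothing linearizes
sample order #1, #2, #3, #4 stalls at step 4 — #4 poll() → empty has no legal effect
sample order #1, #3, #2, #4 stalls at step 3 — #2 poll() → empty has no legal effect

8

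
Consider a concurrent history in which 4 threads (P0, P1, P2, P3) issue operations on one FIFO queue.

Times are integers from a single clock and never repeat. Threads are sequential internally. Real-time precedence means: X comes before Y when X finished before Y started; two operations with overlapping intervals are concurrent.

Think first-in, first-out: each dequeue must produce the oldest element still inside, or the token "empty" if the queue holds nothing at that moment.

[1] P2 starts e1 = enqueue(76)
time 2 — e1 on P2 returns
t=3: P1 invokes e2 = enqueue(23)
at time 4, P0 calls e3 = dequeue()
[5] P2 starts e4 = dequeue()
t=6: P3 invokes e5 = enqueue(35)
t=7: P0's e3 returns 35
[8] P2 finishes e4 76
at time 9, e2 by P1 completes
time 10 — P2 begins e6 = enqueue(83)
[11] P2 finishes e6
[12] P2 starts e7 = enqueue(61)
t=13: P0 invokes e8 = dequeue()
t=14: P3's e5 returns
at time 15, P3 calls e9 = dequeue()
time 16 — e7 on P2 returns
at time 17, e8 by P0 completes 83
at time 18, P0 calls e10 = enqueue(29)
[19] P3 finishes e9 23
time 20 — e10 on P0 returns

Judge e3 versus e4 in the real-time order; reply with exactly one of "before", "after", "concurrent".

concurrent

e3 spans [4,7], e4 spans [5,8]
the intervals overlap in both directions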